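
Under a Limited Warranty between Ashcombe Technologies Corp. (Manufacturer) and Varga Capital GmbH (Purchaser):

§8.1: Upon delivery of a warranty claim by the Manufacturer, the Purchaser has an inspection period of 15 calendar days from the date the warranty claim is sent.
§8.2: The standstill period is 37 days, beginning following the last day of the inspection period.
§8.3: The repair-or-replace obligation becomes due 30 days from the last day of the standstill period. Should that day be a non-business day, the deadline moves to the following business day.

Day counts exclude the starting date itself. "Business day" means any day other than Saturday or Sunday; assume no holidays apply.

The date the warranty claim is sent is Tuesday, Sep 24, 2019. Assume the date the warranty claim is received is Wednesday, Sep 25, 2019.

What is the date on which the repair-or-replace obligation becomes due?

Dec 16, 2019

The last day of the inspection period: Sep 24, 2019 + 15 days = Oct 9, 2019.
The last day of the standstill period: Oct 9, 2019 + 37 days = Nov 15, 2019.
The date on which the repair-or-replace obligation becomes due: 30 calendar days after Nov 15, 2019 is Dec 15, 2019. That falls on a Sunday, so it rolls to the next business day, Monday, Dec 16, 2019.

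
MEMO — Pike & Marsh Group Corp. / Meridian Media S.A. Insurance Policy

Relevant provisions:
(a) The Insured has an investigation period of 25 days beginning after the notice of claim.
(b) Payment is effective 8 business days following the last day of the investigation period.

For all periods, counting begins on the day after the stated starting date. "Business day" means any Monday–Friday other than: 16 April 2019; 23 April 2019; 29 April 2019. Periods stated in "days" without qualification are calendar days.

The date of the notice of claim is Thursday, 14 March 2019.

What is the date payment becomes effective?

The last day of the investigation period: 14 March 2019 + 25 days = 8 April 2019.
The date payment becomes effective: 8 business days after Monday, 8 April 2019, skipping weekends and the listed holiday on Apr 16 — Apr 9, Apr 10, Apr 11, Apr 12, Apr 15, Apr 17, Apr 18, Apr 19 — lands on Friday, 19 April 2019.

19 April 2019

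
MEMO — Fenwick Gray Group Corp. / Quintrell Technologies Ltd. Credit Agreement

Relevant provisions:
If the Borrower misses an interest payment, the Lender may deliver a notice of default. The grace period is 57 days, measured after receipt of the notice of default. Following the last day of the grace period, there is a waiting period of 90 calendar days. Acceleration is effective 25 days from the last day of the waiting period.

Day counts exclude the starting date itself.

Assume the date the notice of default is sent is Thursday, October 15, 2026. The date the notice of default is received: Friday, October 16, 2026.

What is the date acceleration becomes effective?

April 6, 2027

The last day of the grace period: 57 calendar days after October 16, 2026 is December 12, 2026.
The last day of the waiting period: 90 calendar days after December 12, 2026 is March 12, 2027.
The date acceleration becomes effective: 25 calendar days after March 12, 2027 is April 6, 2027.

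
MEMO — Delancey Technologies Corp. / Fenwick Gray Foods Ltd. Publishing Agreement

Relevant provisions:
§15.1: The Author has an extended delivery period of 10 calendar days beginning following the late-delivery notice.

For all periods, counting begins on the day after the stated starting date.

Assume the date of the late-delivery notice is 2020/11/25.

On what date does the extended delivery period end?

2020/12/05

The last day of the extended delivery period: 10 calendar days after 2020/11/25 is 2020/12/05.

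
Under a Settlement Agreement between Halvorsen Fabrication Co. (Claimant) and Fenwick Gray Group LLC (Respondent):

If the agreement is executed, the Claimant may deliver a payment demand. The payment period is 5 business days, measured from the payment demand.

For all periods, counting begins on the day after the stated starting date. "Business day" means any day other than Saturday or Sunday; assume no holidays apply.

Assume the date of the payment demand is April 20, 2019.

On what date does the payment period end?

April 26, 2019

The last day of the payment period: 5 business days after Saturday, April 20, 2019, skipping weekends — Apr 22, Apr 23, Apr 24, Apr 25, Apr 26 — lands on Friday, April 26, 2019.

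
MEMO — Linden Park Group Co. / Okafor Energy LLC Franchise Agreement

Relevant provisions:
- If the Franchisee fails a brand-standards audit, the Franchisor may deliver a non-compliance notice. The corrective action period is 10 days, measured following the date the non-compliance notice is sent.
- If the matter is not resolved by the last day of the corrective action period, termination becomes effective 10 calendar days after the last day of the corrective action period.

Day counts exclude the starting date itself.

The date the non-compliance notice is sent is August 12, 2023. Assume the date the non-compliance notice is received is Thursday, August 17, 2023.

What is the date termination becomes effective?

September 1, 2023

Adding 10 calendar days to August 12, 2023 gives August 22, 2023, which is the last day of the corrective action period.
The date termination becomes effective: 10 calendar days after August 22, 2023 is September 1, 2023.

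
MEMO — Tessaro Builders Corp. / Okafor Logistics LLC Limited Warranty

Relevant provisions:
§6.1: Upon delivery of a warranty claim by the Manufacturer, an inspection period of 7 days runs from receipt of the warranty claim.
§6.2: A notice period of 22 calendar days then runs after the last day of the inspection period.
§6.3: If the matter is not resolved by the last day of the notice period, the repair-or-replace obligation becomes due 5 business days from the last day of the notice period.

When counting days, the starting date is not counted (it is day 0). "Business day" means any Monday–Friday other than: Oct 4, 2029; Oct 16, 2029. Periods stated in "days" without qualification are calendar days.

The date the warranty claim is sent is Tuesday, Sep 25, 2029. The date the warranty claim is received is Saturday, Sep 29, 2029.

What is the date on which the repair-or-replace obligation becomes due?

Nov 2, 2029

The last day of the inspection period: Sep 29, 2029 + 7 days = Oct 6, 2029.
Adding 22 calendar days to Oct 6, 2029 gives Oct 28, 2029, which is the last day of the notice period.
From Sunday, Oct 28, 2029, 5 business days (Oct 29, Oct 30, Oct 31, Nov 1, Nov 2, skipping weekends) brings us to Friday, Nov 2, 2029, which is the date on which the repair-or-replace obligation becomes due.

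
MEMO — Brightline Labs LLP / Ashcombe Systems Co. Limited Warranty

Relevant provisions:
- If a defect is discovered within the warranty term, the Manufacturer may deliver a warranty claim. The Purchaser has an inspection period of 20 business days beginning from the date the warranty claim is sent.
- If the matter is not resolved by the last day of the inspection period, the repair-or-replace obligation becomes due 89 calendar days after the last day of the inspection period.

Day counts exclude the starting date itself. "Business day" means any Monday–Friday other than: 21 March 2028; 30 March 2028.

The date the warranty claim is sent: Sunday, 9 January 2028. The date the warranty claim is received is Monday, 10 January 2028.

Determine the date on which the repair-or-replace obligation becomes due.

3 May 2028

The last day of the inspection period: counting 20 business days from Sunday, 9 January 2028 (Jan 10, Jan 11, Jan 12, Jan 13, …, Feb 2, Feb 3, Feb 4, skipping weekends) reaches Friday, 4 February 2028.
The date on which the repair-or-replace obligation becomes due: 89 calendar days after 4 February 2028 is 3 May 2028.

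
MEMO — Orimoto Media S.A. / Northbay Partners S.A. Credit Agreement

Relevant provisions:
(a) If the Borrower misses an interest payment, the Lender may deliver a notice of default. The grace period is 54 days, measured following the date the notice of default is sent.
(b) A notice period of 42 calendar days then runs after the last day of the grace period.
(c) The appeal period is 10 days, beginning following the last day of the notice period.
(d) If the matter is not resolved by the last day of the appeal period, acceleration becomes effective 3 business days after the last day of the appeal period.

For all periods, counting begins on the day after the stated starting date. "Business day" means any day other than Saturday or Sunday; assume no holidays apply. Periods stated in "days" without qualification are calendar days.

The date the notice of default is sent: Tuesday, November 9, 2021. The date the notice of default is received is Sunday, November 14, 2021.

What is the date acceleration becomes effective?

February 28, 2022

Adding 54 calendar days to November 9, 2021 gives January 2, 2022, which is the last day of the grace period.
Adding 42 calendar days to January 2, 2022 gives February 13, 2022, which is the last day of the notice period.
Adding 10 calendar days to February 13, 2022 gives February 23, 2022, which is the last day of the appeal period.
The date acceleration becomes effective: counting 3 business days from Wednesday, February 23, 2022 (Feb 24, Feb 25, Feb 28, skipping weekends) reaches Monday, February 28, 2022.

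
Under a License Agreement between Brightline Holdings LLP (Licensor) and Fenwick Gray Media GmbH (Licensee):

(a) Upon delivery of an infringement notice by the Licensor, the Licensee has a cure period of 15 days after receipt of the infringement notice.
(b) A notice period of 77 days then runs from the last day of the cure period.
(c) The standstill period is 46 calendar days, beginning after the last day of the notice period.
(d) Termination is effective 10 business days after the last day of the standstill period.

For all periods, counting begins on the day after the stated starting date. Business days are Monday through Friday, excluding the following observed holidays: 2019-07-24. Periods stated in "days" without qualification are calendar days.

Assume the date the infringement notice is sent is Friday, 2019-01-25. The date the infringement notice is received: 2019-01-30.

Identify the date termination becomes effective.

Adding 15 calendar days to 2019-01-30 gives 2019-02-14, which is the last day of the cure period.
The last day of the notice period: 2019-02-14 + 77 days = 2019-05-02.
The last day of the standstill period: 46 calendar days after 2019-05-02 is 2019-06-17.
From Monday, 2019-06-17, 10 business days (Jun 18, Jun 19, Jun 20, Jun 21, Jun 24, Jun 25, Jun 26, Jun 27, Jun 28, Jul 1, skipping weekends) brings us to Monday, 2019-07-01, which is the date termination becomes effective.

2019-07-01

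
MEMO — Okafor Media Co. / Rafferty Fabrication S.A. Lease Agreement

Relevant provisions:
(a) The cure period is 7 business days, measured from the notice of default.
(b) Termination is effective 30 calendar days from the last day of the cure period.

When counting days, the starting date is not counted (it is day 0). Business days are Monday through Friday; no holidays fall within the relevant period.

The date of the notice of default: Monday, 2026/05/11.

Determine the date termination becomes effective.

2026/06/19

The last day of the cure period: counting 7 business days from Monday, 2026/05/11 (May 12, May 13, May 14, May 15, May 18, May 19, May 20, skipping weekends) reaches Wednesday, 2026/05/20.
The date termination becomes effective: 30 calendar days after 2026/05/20 is 2026/06/19.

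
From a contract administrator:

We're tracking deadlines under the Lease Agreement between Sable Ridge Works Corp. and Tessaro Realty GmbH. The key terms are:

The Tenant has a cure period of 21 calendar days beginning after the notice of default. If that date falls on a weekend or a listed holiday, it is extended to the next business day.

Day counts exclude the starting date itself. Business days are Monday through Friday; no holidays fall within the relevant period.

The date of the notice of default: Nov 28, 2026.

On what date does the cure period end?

Dec 21, 2026

Adding 21 calendar days to Nov 28, 2026 gives Dec 19, 2026, which is the last day of the cure period. That falls on a Saturday, so it rolls to the next business day, Monday, Dec 21, 2026.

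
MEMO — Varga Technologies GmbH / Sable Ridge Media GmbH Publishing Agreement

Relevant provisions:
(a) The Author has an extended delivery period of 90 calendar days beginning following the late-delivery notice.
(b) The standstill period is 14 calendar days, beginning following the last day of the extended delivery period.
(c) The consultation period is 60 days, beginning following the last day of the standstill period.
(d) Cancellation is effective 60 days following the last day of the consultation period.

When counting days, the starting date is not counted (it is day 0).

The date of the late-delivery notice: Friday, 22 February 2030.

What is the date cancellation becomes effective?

The last day of the extended delivery period: 22 February 2030 + 90 days = 23 May 2030.
The last day of the standstill period: 23 May 2030 + 14 days = 6 June 2030.
Adding 60 calendar days to 6 June 2030 gives 5 August 2030, which is the last day of the consultation period.
The date cancellation becomes effective: 60 calendar days after 5 August 2030 is 4 October 2030.

4 October 2030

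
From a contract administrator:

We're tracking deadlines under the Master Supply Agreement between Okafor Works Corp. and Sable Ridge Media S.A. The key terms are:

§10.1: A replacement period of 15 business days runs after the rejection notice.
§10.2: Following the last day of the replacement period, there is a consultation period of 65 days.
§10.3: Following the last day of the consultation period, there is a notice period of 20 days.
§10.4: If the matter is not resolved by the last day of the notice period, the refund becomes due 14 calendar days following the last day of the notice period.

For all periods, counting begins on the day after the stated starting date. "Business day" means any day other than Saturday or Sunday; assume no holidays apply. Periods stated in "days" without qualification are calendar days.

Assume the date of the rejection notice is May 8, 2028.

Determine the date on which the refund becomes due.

September 5, 2028

From Monday, May 8, 2028, 15 business days (May 9, May 10, May 11, May 12, …, May 25, May 26, May 29, skipping weekends) brings us to Monday, May 29, 2028, which is the last day of the replacement period.
Adding 65 calendar days to May 29, 2028 gives August 2, 2028, which is the last day of the consultation period.
The last day of the notice period: August 2, 2028 + 20 days = August 22, 2028.
Adding 14 calendar days to August 22, 2028 gives September 5, 2028, which is the date on which the refund becomes due.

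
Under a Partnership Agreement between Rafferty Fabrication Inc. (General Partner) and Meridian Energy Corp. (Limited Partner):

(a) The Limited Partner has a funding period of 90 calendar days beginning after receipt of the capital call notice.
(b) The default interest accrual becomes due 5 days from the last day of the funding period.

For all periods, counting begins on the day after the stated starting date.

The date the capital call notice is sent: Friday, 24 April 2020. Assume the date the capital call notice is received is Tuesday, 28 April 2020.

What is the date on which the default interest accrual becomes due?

The last day of the funding period: 90 calendar days after 28 April 2020 is 27 July 2020.
The date on which the default interest accrual becomes due: 5 calendar days after 27 July 2020 is 1 August 2020.

1 August 2020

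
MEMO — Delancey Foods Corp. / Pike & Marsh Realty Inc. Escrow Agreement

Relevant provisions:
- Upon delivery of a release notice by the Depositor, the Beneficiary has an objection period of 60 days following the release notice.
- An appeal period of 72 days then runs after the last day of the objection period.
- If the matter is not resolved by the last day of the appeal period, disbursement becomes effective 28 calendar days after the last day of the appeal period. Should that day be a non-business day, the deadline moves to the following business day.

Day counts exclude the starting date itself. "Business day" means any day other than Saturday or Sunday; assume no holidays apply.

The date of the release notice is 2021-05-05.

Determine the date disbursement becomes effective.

2021-10-12

The last day of the objection period: 2021-05-05 + 60 days = 2021-07-04.
The last day of the appeal period: 72 calendar days after 2021-07-04 is 2021-09-14.
The date disbursement becomes effective: 2021-09-14 + 28 days = 2021-10-12. 2021-10-12 is a Tuesday, so no roll-forward applies.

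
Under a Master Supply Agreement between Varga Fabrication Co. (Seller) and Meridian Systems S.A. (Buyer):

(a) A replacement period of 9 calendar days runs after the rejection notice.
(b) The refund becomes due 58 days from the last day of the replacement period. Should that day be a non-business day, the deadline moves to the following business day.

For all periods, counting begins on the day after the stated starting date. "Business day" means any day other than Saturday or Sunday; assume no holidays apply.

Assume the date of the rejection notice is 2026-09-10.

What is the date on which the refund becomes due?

The last day of the replacement period: 9 calendar days after 2026-09-10 is 2026-09-19.
Adding 58 calendar days to 2026-09-19 gives 2026-11-16, which is the date on which the refund becomes due. 2026-11-16 is a Monday, so no roll-forward applies.

2026-11-16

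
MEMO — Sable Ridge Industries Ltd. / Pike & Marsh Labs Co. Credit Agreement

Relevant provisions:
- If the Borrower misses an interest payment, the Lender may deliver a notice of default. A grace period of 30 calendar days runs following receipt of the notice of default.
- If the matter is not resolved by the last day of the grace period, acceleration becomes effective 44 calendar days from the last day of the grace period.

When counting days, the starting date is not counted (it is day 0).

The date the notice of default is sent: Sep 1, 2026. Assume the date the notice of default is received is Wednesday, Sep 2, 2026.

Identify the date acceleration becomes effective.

Nov 15, 2026

Adding 30 calendar days to Sep 2, 2026 gives Oct 2, 2026, which is the last day of the grace period.
The date acceleration becomes effective: 44 calendar days after Oct 2, 2026 is Nov 15, 2026.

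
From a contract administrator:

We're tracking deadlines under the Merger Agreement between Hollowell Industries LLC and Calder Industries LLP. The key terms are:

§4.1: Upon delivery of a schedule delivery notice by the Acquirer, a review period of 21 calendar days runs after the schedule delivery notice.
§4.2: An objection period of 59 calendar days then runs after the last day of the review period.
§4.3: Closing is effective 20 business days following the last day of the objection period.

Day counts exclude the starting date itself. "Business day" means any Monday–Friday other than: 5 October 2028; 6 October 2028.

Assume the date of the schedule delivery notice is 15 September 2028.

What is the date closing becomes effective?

1 January 2029

The last day of the review period: 21 calendar days after 15 September 2028 is 6 October 2028.
The last day of the objection period: 59 calendar days after 6 October 2028 is 4 December 2028.
The date closing becomes effective: counting 20 business days from Monday, 4 December 2028 (Dec 5, Dec 6, Dec 7, Dec 8, …, Dec 28, Dec 29, Jan 1, skipping weekends) reaches Monday, 1 January 2029.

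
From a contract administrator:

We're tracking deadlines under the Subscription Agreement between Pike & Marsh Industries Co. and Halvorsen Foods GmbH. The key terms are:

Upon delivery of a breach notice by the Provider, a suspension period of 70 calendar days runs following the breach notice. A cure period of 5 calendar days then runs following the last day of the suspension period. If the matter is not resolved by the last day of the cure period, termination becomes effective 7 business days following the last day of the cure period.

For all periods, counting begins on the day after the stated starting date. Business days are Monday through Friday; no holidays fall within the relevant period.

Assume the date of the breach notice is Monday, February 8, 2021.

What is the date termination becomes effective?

May 4, 2021

The last day of the suspension period: February 8, 2021 + 70 days = April 19, 2021.
Adding 5 calendar days to April 19, 2021 gives April 24, 2021, which is the last day of the cure period.
The date termination becomes effective: 7 business days after Saturday, April 24, 2021, skipping weekends — Apr 26, Apr 27, Apr 28, Apr 29, Apr 30, May 3, May 4 — lands on Tuesday, May 4, 2021.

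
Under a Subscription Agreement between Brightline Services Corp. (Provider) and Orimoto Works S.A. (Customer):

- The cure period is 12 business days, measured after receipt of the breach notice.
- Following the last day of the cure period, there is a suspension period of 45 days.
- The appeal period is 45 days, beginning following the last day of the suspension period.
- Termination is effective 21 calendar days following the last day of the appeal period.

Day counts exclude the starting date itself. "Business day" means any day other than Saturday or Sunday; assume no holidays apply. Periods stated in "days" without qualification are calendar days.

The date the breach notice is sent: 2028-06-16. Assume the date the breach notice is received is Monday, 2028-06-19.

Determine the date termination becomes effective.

The last day of the cure period: 12 business days after Monday, 2028-06-19, skipping weekends — Jun 20, Jun 21, Jun 22, Jun 23, …, Jul 3, Jul 4, Jul 5 — lands on Wednesday, 2028-07-05.
The last day of the suspension period: 2028-07-05 + 45 days = 2028-08-19.
Adding 45 calendar days to 2028-08-19 gives 2028-10-03, which is the last day of the appeal period.
Adding 21 calendar days to 2028-10-03 gives 2028-10-24, which is the date termination becomes effective.

2028-10-24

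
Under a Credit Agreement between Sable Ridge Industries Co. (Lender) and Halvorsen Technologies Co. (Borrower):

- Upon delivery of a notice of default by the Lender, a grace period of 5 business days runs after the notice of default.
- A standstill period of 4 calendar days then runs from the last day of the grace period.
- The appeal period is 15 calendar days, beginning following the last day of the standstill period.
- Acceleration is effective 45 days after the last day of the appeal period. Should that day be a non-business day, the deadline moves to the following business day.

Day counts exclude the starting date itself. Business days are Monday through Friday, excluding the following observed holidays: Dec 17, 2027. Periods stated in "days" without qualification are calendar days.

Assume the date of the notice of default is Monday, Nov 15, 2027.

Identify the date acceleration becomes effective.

Jan 25, 2028

The last day of the grace period: 5 business days after Monday, Nov 15, 2027, skipping weekends — Nov 16, Nov 17, Nov 18, Nov 19, Nov 22 — lands on Monday, Nov 22, 2027.
The last day of the standstill period: 4 calendar days after Nov 22, 2027 is Nov 26, 2027.
Adding 15 calendar days to Nov 26, 2027 gives Dec 11, 2027, which is the last day of the appeal period.
Adding 45 calendar days to Dec 11, 2027 gives Jan 25, 2028, which is the date acceleration becomes effective. Jan 25, 2028 is a Tuesday and is not a listed holiday, so no roll-forward applies.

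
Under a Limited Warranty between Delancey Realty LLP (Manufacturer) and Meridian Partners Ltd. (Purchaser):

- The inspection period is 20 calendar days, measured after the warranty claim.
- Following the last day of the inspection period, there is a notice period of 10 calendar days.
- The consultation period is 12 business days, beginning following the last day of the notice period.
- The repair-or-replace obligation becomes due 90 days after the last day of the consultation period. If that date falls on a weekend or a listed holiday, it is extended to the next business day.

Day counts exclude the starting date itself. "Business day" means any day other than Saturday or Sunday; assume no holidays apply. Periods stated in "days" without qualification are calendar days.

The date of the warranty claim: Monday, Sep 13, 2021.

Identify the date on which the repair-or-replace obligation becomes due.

The last day of the inspection period: Sep 13, 2021 + 20 days = Oct 3, 2021.
The last day of the notice period: 10 calendar days after Oct 3, 2021 is Oct 13, 2021.
The last day of the consultation period: counting 12 business days from Wednesday, Oct 13, 2021 (Oct 14, Oct 15, Oct 18, Oct 19, …, Oct 27, Oct 28, Oct 29, skipping weekends) reaches Friday, Oct 29, 2021.
The date on which the repair-or-replace obligation becomes due: Oct 29, 2021 + 90 days = Jan 27, 2022. Jan 27, 2022 is a Thursday, so no roll-forward applies.

Jan 27, 2022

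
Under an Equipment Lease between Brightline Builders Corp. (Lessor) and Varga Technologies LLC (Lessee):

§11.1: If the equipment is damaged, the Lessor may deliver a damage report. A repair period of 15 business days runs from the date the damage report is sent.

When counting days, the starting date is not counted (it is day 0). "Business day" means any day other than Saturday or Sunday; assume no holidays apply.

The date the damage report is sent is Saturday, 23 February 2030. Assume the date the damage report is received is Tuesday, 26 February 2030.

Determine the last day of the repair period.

15 March 2030

From Saturday, 23 February 2030, 15 business days (Feb 25, Feb 26, Feb 27, Feb 28, …, Mar 13, Mar 14, Mar 15, skipping weekends) brings us to Friday, 15 March 2030, which is the last day of the repair period.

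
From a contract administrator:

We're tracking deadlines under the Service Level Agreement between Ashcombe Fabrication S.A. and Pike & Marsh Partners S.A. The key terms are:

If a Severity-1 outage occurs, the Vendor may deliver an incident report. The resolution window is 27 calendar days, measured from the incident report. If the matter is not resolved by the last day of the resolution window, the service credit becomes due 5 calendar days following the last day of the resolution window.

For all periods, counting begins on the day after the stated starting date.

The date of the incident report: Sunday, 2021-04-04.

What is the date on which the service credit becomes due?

2021-05-06

Adding 27 calendar days to 2021-04-04 gives 2021-05-01, which is the last day of the resolution window.
The date on which the service credit becomes due: 5 calendar days after 2021-05-01 is 2021-05-06.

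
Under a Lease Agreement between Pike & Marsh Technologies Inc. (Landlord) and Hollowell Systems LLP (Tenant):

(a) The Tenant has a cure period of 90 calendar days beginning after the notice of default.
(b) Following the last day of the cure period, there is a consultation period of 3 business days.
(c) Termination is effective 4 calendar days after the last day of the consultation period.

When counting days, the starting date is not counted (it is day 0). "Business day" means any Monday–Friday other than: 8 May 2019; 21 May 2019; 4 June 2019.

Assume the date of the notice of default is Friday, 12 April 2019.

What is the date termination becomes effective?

The last day of the cure period: 12 April 2019 + 90 days = 11 July 2019.
The last day of the consultation period: counting 3 business days from Thursday, 11 July 2019 (Jul 12, Jul 15, Jul 16, skipping weekends) reaches Tuesday, 16 July 2019.
The date termination becomes effective: 16 July 2019 + 4 days = 20 July 2019.

20 July 2019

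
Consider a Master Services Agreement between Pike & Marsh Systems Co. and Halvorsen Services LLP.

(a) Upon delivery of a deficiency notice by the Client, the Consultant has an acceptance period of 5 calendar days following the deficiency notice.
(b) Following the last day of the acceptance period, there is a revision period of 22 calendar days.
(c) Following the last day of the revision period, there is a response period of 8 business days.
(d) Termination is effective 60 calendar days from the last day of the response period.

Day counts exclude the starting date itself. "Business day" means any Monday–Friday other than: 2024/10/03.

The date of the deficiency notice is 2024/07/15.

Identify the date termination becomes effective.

The last day of the acceptance period: 5 calendar days after 2024/07/15 is 2024/07/20.
Adding 22 calendar days to 2024/07/20 gives 2024/08/11, which is the last day of the revision period.
The last day of the response period: counting 8 business days from Sunday, 2024/08/11 (Aug 12, Aug 13, Aug 14, Aug 15, Aug 16, Aug 19, Aug 20, Aug 21, skipping weekends) reaches Wednesday, 2024/08/21.
The date termination becomes effective: 2024/08/21 + 60 days = 2024/10/20.

2024/10/20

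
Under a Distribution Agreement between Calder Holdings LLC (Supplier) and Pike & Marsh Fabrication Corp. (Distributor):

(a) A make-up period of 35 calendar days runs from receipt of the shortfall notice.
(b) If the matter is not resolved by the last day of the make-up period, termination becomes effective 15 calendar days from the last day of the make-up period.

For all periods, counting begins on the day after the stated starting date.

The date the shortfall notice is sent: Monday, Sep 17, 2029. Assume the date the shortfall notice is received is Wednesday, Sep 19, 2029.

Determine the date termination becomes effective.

The last day of the make-up period: 35 calendar days after Sep 19, 2029 is Oct 24, 2029.
The date termination becomes effective: Oct 24, 2029 + 15 days = Nov 8, 2029.

Nov 8, 2029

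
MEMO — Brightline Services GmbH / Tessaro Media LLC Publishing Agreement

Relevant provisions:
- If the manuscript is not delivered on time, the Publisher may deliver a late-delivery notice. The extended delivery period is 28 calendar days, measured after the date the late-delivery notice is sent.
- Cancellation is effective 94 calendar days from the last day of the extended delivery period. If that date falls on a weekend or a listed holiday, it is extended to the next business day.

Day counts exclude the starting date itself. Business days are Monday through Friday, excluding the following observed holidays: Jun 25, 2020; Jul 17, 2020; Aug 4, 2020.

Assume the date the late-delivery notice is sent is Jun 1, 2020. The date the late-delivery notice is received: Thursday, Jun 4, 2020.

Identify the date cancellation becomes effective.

Oct 1, 2020

The last day of the extended delivery period: Jun 1, 2020 + 28 days = Jun 29, 2020.
Adding 94 calendar days to Jun 29, 2020 gives Oct 1, 2020, which is the date cancellation becomes effective. Oct 1, 2020 is a Thursday and is not a listed holiday, so no roll-forward applies.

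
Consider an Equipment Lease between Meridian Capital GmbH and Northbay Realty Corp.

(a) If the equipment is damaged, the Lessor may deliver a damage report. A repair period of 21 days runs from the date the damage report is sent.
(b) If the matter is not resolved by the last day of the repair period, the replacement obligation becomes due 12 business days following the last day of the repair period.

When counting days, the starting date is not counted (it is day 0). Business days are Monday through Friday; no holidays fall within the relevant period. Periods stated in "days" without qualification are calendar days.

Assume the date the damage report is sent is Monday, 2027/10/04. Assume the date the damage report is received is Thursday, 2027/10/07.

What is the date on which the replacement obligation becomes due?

2027/11/10

Adding 21 calendar days to 2027/10/04 gives 2027/10/25, which is the last day of the repair period.
The date on which the replacement obligation becomes due: counting 12 business days from Monday, 2027/10/25 (Oct 26, Oct 27, Oct 28, Oct 29, …, Nov 8, Nov 9, Nov 10, skipping weekends) reaches Wednesday, 2027/11/10.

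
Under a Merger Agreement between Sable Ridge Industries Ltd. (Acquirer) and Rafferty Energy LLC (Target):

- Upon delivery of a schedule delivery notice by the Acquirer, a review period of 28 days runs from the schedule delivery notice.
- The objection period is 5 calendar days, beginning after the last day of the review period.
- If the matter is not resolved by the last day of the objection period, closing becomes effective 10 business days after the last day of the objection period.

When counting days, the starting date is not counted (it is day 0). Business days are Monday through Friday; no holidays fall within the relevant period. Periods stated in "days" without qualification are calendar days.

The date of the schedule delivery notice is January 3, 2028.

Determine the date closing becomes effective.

February 18, 2028

Adding 28 calendar days to January 3, 2028 gives January 31, 2028, which is the last day of the review period.
Adding 5 calendar days to January 31, 2028 gives February 5, 2028, which is the last day of the objection period.
From Saturday, February 5, 2028, 10 business days (Feb 7, Feb 8, Feb 9, Feb 10, Feb 11, Feb 14, Feb 15, Feb 16, Feb 17, Feb 18, skipping weekends) brings us to Friday, February 18, 2028, which is the date closing becomes effective.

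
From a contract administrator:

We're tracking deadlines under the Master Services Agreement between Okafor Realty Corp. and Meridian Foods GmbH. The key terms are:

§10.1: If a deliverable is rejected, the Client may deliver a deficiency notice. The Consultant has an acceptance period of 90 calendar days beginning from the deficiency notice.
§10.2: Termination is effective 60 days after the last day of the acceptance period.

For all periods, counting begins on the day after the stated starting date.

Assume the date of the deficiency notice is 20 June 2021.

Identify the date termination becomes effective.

The last day of the acceptance period: 90 calendar days after 20 June 2021 is 18 September 2021.
Adding 60 calendar days to 18 September 2021 gives 17 November 2021, which is the date termination becomes effective.

17 November 2021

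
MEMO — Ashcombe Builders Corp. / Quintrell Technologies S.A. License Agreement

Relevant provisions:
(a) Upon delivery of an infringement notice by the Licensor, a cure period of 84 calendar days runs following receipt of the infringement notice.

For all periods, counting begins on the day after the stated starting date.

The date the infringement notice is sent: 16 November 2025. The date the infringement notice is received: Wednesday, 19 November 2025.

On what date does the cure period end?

11 February 2026

Adding 84 calendar days to 19 November 2025 gives 11 February 2026, which is the last day of the cure period.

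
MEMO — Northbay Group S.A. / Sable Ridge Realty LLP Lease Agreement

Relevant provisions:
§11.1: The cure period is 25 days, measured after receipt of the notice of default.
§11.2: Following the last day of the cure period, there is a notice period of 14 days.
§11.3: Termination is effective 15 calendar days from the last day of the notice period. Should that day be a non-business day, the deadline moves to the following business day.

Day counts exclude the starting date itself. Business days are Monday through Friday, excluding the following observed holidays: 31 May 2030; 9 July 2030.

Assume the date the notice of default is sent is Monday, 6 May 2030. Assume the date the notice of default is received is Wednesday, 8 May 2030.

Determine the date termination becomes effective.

Adding 25 calendar days to 8 May 2030 gives 2 June 2030, which is the last day of the cure period.
The last day of the notice period: 14 calendar days after 2 June 2030 is 16 June 2030.
Adding 15 calendar days to 16 June 2030 gives 1 July 2030, which is the date termination becomes effective. 1 July 2030 is a Monday and is not a listed holiday, so no roll-forward applies.

1 July 2030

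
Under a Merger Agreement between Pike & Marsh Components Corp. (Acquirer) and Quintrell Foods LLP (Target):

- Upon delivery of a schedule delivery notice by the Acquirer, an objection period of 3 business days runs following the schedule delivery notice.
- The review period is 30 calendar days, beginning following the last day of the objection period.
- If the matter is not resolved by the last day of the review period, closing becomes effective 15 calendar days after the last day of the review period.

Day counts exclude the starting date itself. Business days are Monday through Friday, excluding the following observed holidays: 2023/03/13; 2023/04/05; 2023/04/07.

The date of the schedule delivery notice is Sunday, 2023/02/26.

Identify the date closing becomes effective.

2023/04/15

From Sunday, 2023/02/26, 3 business days (Feb 27, Feb 28, Mar 1, skipping weekends) brings us to Wednesday, 2023/03/01, which is the last day of the objection period.
The last day of the review period: 30 calendar days after 2023/03/01 is 2023/03/31.
The date closing becomes effective: 15 calendar days after 2023/03/31 is 2023/04/15.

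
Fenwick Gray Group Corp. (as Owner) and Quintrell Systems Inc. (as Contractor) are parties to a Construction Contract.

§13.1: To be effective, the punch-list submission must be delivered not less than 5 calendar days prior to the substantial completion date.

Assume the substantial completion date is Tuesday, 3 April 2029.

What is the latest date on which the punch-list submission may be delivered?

29 March 2029

Counting back 5 calendar days from 3 April 2029 gives 29 March 2029.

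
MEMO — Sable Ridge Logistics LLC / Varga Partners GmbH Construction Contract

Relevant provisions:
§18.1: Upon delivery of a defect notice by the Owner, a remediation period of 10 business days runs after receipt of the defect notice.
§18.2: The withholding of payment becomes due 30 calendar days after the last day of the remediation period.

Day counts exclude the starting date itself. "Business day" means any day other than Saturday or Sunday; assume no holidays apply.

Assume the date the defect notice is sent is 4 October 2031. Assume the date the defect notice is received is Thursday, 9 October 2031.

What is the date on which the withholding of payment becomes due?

22 November 2031

The last day of the remediation period: counting 10 business days from Thursday, 9 October 2031 (Oct 10, Oct 13, Oct 14, Oct 15, Oct 16, Oct 17, Oct 20, Oct 21, Oct 22, Oct 23, skipping weekends) reaches Thursday, 23 October 2031.
Adding 30 calendar days to 23 October 2031 gives 22 November 2031, which is the date on which the withholding of payment becomes due.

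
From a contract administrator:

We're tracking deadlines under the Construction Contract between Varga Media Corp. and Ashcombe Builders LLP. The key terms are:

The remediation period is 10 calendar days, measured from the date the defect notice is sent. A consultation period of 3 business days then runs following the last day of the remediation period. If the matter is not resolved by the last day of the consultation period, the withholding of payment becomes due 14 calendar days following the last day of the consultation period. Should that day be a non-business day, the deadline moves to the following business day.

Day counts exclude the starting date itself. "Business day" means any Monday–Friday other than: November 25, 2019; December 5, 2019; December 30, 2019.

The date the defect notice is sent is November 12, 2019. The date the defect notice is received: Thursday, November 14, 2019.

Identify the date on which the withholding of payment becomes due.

December 12, 2019

The last day of the remediation period: 10 calendar days after November 12, 2019 is November 22, 2019.
The last day of the consultation period: counting 3 business days from Friday, November 22, 2019 (Nov 26, Nov 27, Nov 28, skipping weekends and the listed holiday on Nov 25) reaches Thursday, November 28, 2019.
Adding 14 calendar days to November 28, 2019 gives December 12, 2019, which is the date on which the withholding of payment becomes due. December 12, 2019 is a Thursday and is not a listed holiday, so no roll-forward applies.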